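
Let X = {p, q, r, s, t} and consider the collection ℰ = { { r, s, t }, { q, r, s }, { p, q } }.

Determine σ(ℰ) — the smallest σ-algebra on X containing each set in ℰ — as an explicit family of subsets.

Take S₀ = ℰ ∪ {∅, X} = { {}, { p, q }, { q, r, s }, { r, s, t }, X }.
Pass 1. New:
  { p, t }  = ᶜ of { q, r, s }
  { p, q, r, s }  = { q, r, s } ∪ { p, q }
  { q, r, s, t }  = { r, s, t } ∪ { q, r, s }
  |family| = 8
Pass 2: +4 →
  { p }  = ᶜ of { q, r, s, t }
  { t }  = ᶜ of { p, q, r, s }
  { p, q, t }  = { p, q } ∪ { p, t }
  { p, r, s, t }  = { r, s, t } ∪ { p, t }
  |family| = 12
Pass 3 adds 2:
  { q }  = ᶜ of { p, r, s, t }
  { r, s }  = ᶜ of { p, q, t }
  |family| = 14
Pass 4 (2 new):
  { q, t }  = { q } ∪ { t }
  { p, r, s }  = { r, s } ∪ { p }
  |family| = 16
Pass 5: closed — nothing new.

Hence σ(ℰ) has 16 members: { {}, { p }, { q }, { t }, { p, q }, { p, t }, { q, t }, { r, s }, { p, q, t }, { p, r, s }, { q, r, s }, { r, s, t }, { p, q, r, s }, { p, r, s, t }, { q, r, s, t }, X }.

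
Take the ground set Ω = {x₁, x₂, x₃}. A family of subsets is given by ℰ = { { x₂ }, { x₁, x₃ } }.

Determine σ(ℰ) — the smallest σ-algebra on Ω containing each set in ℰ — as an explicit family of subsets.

σ(ℰ) (4 sets): { ∅, { x₂ }, { x₁, x₃ }, Ω }

Check:
Begin from { ∅, { x₂ }, { x₁, x₃ }, Ω } (that is, ℰ plus ∅ and Ω).
Round 1: no new sets; the family is a σ-algebra.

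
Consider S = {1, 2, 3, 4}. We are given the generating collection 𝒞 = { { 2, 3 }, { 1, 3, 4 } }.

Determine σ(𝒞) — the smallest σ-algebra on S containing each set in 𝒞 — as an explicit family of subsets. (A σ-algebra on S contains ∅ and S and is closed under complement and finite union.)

Seed the family with 𝒞 together with ∅ and S: { {}, { 2, 3 }, { 1, 3, 4 }, S }.
Pass 1: 2 new —
  { 2 }  = { 1, 3, 4 }ᶜ
  { 1, 4 }  = { 2, 3 }ᶜ
  [6 total]
Pass 2 (1 new):
  { 1, 2, 4 }  = { 1, 4 } ∪ { 2 }
  [7 total]
Pass 3: +1 →
  { 3 }  = { 1, 2, 4 }ᶜ
  [8 total]
Pass 4 adds nothing — fixpoint reached.

|σ(𝒞)| = 8.  σ(𝒞) = { {}, { 2 }, { 3 }, { 1, 4 }, { 2, 3 }, { 1, 2, 4 }, { 1, 3, 4 }, S }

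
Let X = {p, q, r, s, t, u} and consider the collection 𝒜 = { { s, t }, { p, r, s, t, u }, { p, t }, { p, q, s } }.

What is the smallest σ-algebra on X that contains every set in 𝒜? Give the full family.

Take S₀ = 𝒜 ∪ {∅, X} = { {}, { p, t }, { s, t }, { p, q, s }, { p, r, s, t, u }, X }.
Step 1 adds 6:
  { q }  = X∖{ p, r, s, t, u }
  { p, s, t }  = { s, t } ∪ { p, t }
  { r, t, u }  = X∖{ p, q, s }
  { p, q, r, u }  = X∖{ s, t }
  { p, q, s, t }  = { s, t } ∪ { p, q, s }
  { q, r, s, u }  = X∖{ p, t }
  — 12 sets.
Step 2 (10 new):
  { r, u }  = X∖{ p, q, s, t }
  { p, q, t }  = { q } ∪ { p, t }
  { q, r, u }  = X∖{ p, s, t }
  { q, s, t }  = { q } ∪ { s, t }
  { p, r, t, u }  = { r, t, u } ∪ { p, t }
  { q, r, t, u }  = { q } ∪ { r, t, u }
  { r, s, t, u }  = { s, t } ∪ { r, t, u }
  { p, q, r, s, u }  = { p, q, r, u } ∪ { p, q, s }
  { p, q, r, t, u }  = { p, q, r, u } ∪ { r, t, u }
  { q, r, s, t, u }  = { s, t } ∪ { q, r, s, u }
  — 22 sets.
Step 3: 8 new —
  { p }  = X∖{ q, r, s, t, u }
  { s }  = X∖{ p, q, r, t, u }
  { t }  = X∖{ p, q, r, s, u }
  { p, q }  = X∖{ r, s, t, u }
  { p, s }  = X∖{ q, r, t, u }
  { q, s }  = X∖{ p, r, t, u }
  { p, r, u }  = X∖{ q, s, t }
  { r, s, u }  = X∖{ p, q, t }
  — 30 sets.
Step 4: 2 new —
  { q, t }  = { q } ∪ { t }
  { p, r, s, u }  = { p } ∪ { r, s, u }
  — 32 sets.
Step 5: stable.

Hence σ(𝒜) has 32 members: { {}, { p }, { q }, { s }, { t }, { p, q }, { p, s }, { p, t }, { q, s }, { q, t }, { r, u }, { s, t }, { p, q, s }, { p, q, t }, { p, r, u }, { p, s, t }, { q, r, u }, { q, s, t }, { r, s, u }, { r, t, u }, { p, q, r, u }, { p, q, s, t }, { p, r, s, u }, { p, r, t, u }, { q, r, s, u }, { q, r, t, u }, { r, s, t, u }, { p, q, r, s, u }, { p, q, r, t, u }, { p, r, s, t, u }, { q, r, s, t, u }, X }.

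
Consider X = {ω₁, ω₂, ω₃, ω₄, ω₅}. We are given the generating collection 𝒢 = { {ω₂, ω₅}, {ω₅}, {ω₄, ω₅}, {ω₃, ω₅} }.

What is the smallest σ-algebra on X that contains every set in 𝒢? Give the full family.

σ(𝒢) = { {}, {ω₁}, {ω₂}, {ω₃}, {ω₄}, {ω₅}, {ω₁, ω₂}, {ω₁, ω₃}, {ω₁, ω₄}, {ω₁, ω₅}, {ω₂, ω₃}, {ω₂, ω₄}, {ω₂, ω₅}, {ω₃, ω₄}, {ω₃, ω₅}, {ω₄, ω₅}, {ω₁, ω₂, ω₃}, {ω₁, ω₂, ω₄}, {ω₁, ω₂, ω₅}, {ω₁, ω₃, ω₄}, {ω₁, ω₃, ω₅}, {ω₁, ω₄, ω₅}, {ω₂, ω₃, ω₄}, {ω₂, ω₃, ω₅}, {ω₂, ω₄, ω₅}, {ω₃, ω₄, ω₅}, {ω₁, ω₂, ω₃, ω₄}, {ω₁, ω₂, ω₃, ω₅}, {ω₁, ω₂, ω₄, ω₅}, {ω₁, ω₃, ω₄, ω₅}, {ω₂, ω₃, ω₄, ω₅}, X }

Trace:
Begin from { {}, {ω₅}, {ω₂, ω₅}, {ω₃, ω₅}, {ω₄, ω₅}, X } (that is, 𝒢 plus ∅ and X).
Step 1: 7 new —
  {ω₁, ω₂, ω₃}  = ᶜ of {ω₄, ω₅}
  {ω₁, ω₂, ω₄}  = ᶜ of {ω₃, ω₅}
  {ω₁, ω₃, ω₄}  = ᶜ of {ω₂, ω₅}
  {ω₂, ω₃, ω₅}  = {ω₂, ω₅} ∪ {ω₃, ω₅}
  {ω₂, ω₄, ω₅}  = {ω₄, ω₅} ∪ {ω₂, ω₅}
  {ω₃, ω₄, ω₅}  = {ω₄, ω₅} ∪ {ω₃, ω₅}
  {ω₁, ω₂, ω₃, ω₄}  = ᶜ of {ω₅}
  — 13 sets.
Step 2 (7 new):
  {ω₁, ω₂}  = ᶜ of {ω₃, ω₄, ω₅}
  {ω₁, ω₃}  = ᶜ of {ω₂, ω₄, ω₅}
  {ω₁, ω₄}  = ᶜ of {ω₂, ω₃, ω₅}
  {ω₁, ω₂, ω₃, ω₅}  = {ω₂, ω₅} ∪ {ω₁, ω₂, ω₃}
  {ω₁, ω₂, ω₄, ω₅}  = {ω₂, ω₅} ∪ {ω₁, ω₂, ω₄}
  {ω₁, ω₃, ω₄, ω₅}  = {ω₃, ω₄, ω₅} ∪ {ω₁, ω₃, ω₄}
  {ω₂, ω₃, ω₄, ω₅}  = {ω₂, ω₅} ∪ {ω₃, ω₄, ω₅}
  — 20 sets.
Step 3 adds 7:
  {ω₁}  = ᶜ of {ω₂, ω₃, ω₄, ω₅}
  {ω₂}  = ᶜ of {ω₁, ω₃, ω₄, ω₅}
  {ω₃}  = ᶜ of {ω₁, ω₂, ω₄, ω₅}
  {ω₄}  = ᶜ of {ω₁, ω₂, ω₃, ω₅}
  {ω₁, ω₂, ω₅}  = {ω₂, ω₅} ∪ {ω₁, ω₂}
  {ω₁, ω₃, ω₅}  = {ω₁, ω₃} ∪ {ω₃, ω₅}
  {ω₁, ω₄, ω₅}  = {ω₄, ω₅} ∪ {ω₁, ω₄}
  — 27 sets.
Step 4: 4 new —
  {ω₁, ω₅}  = {ω₅} ∪ {ω₁}
  {ω₂, ω₃}  = ᶜ of {ω₁, ω₄, ω₅}
  {ω₂, ω₄}  = ᶜ of {ω₁, ω₃, ω₅}
  {ω₃, ω₄}  = ᶜ of {ω₁, ω₂, ω₅}
  — 31 sets.
Step 5 (1 new):
  {ω₂, ω₃, ω₄}  = ᶜ of {ω₁, ω₅}
  — 32 sets.
Step 6: stable.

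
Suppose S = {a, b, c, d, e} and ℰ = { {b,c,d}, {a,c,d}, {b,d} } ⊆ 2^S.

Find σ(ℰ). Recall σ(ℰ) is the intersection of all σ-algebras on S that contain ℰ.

Answer: σ(ℰ) = { {}, {a}, {b}, {c}, {d}, {e}, {a,b}, {a,c}, {a,d}, {a,e}, {b,c}, {b,d}, {b,e}, {c,d}, {c,e}, {d,e}, {a,b,c}, {a,b,d}, {a,b,e}, {a,c,d}, {a,c,e}, {a,d,e}, {b,c,d}, {b,c,e}, {b,d,e}, {c,d,e}, {a,b,c,d}, {a,b,c,e}, {a,b,d,e}, {a,c,d,e}, {b,c,d,e}, S }

Trace:
Initial family (5 sets): { {}, {b,d}, {a,c,d}, {b,c,d}, S }.
Round 1 (4 new):
  {a,e}  = complement {b,c,d}
  {b,e}  = complement {a,c,d}
  {a,c,e}  = complement {b,d}
  {a,b,c,d}  = {a,c,d} ∪ {b,c,d}
  [9 total]
Round 2: +7 →
  {e}  = complement {a,b,c,d}
  {a,b,e}  = {b,e} ∪ {a,e}
  {b,d,e}  = {b,e} ∪ {b,d}
  {a,b,c,e}  = {b,e} ∪ {a,c,e}
  {a,b,d,e}  = {a,e} ∪ {b,d}
  {a,c,d,e}  = {a,c,e} ∪ {a,c,d}
  {b,c,d,e}  = {b,e} ∪ {b,c,d}
  [16 total]
Round 3: +6 →
  {a}  = complement {b,c,d,e}
  {b}  = complement {a,c,d,e}
  {c}  = complement {a,b,d,e}
  {d}  = complement {a,b,c,e}
  {a,c}  = complement {b,d,e}
  {c,d}  = complement {a,b,e}
  [22 total]
Round 4 adds 10:
  {a,b}  = {b} ∪ {a}
  {a,d}  = {d} ∪ {a}
  {b,c}  = {b} ∪ {c}
  {c,e}  = {e} ∪ {c}
  {d,e}  = {e} ∪ {d}
  {a,b,c}  = {b} ∪ {a,c}
  {a,b,d}  = {b,d} ∪ {a}
  {a,d,e}  = {a,e} ∪ {d}
  {b,c,e}  = {b,e} ∪ {c}
  {c,d,e}  = {c,d} ∪ {e}
  [32 total]
Round 5: no new sets; the family is a σ-algebra.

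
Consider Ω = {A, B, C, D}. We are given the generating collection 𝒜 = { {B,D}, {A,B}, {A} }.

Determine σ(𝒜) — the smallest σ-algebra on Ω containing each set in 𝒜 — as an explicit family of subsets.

Initial family (5 sets): { {}, {A}, {A,B}, {B,D}, Ω }.
Round 1 adds 4:
  {A,C}  = complement {B,D}
  {C,D}  = complement {A,B}
  {A,B,D}  = {A,B} ∪ {B,D}
  {B,C,D}  = complement {A}
  |family| = 9
Round 2 (3 new):
  {C}  = complement {A,B,D}
  {A,B,C}  = {A,B} ∪ {A,C}
  {A,C,D}  = {C,D} ∪ {A,C}
  |family| = 12
Round 3 (2 new):
  {B}  = complement {A,C,D}
  {D}  = complement {A,B,C}
  |family| = 14
Round 4 (2 new):
  {A,D}  = {D} ∪ {A}
  {B,C}  = {C} ∪ {B}
  |family| = 16
Round 5: already closed under ᶜ and ∪.

σ(𝒜) = { {}, {A}, {B}, {C}, {D}, {A,B}, {A,C}, {A,D}, {B,C}, {B,D}, {C,D}, {A,B,C}, {A,B,D}, {A,C,D}, {B,C,D}, Ω }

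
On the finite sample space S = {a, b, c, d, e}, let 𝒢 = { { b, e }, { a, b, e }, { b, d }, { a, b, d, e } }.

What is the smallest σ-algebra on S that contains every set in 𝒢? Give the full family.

Initial family (6 sets): { {}, { b, d }, { b, e }, { a, b, e }, { a, b, d, e }, S }.
Step 1. New:
  { c }  = ᶜ of { a, b, d, e }
  { c, d }  = ᶜ of { a, b, e }
  { a, c, d }  = ᶜ of { b, e }
  { a, c, e }  = ᶜ of { b, d }
  { b, d, e }  = { b, e } ∪ { b, d }
  |family| = 11
Step 2. New:
  { a, c }  = ᶜ of { b, d, e }
  { b, c, d }  = { c, d } ∪ { b, d }
  { b, c, e }  = { b, e } ∪ { c }
  { a, b, c, d }  = { a, c, d } ∪ { b, d }
  { a, b, c, e }  = { b, e } ∪ { a, c, e }
  { a, c, d, e }  = { c, d } ∪ { a, c, e }
  { b, c, d, e }  = { b, e } ∪ { c, d }
  |family| = 18
Step 3. New:
  { a }  = ᶜ of { b, c, d, e }
  { b }  = ᶜ of { a, c, d, e }
  { d }  = ᶜ of { a, b, c, e }
  { e }  = ᶜ of { a, b, c, d }
  { a, d }  = ᶜ of { b, c, e }
  { a, e }  = ᶜ of { b, c, d }
  |family| = 24
Step 4. New:
  { a, b }  = { b } ∪ { a }
  { b, c }  = { b } ∪ { c }
  { c, e }  = { e } ∪ { c }
  { d, e }  = { e } ∪ { d }
  { a, b, c }  = { b } ∪ { a, c }
  { a, b, d }  = { b } ∪ { a, d }
  { a, d, e }  = { e } ∪ { a, d }
  { c, d, e }  = { c, d } ∪ { e }
  |family| = 32
Step 5 adds nothing — fixpoint reached.

Therefore σ(𝒢) = { {}, { a }, { b }, { c }, { d }, { e }, { a, b }, { a, c }, { a, d }, { a, e }, { b, c }, { b, d }, { b, e }, { c, d }, { c, e }, { d, e }, { a, b, c }, { a, b, d }, { a, b, e }, { a, c, d }, { a, c, e }, { a, d, e }, { b, c, d }, { b, c, e }, { b, d, e }, { c, d, e }, { a, b, c, d }, { a, b, c, e }, { a, b, d, e }, { a, c, d, e }, { b, c, d, e }, S } (|σ(𝒢)| = 32).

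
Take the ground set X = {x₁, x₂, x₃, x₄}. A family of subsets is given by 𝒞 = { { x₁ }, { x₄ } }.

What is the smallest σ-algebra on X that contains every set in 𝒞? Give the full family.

σ(𝒞) = { ∅, { x₁ }, { x₄ }, { x₁, x₄ }, { x₂, x₃ }, { x₁, x₂, x₃ }, { x₂, x₃, x₄ }, X }

Trace:
Seed the family with 𝒞 together with ∅ and X: { ∅, { x₁ }, { x₄ }, X }.
Pass 1: +3 →
  { x₁, x₄ }  = { x₄ } ∪ { x₁ }
  { x₁, x₂, x₃ }  = { x₄ }ᶜ
  { x₂, x₃, x₄ }  = { x₁ }ᶜ
  — 7 sets.
Pass 2 (1 new):
  { x₂, x₃ }  = { x₁, x₄ }ᶜ
  — 8 sets.
Pass 3: closed — nothing new.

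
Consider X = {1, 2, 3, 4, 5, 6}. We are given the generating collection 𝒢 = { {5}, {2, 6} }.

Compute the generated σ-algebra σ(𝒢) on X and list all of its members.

Take S₀ = 𝒢 ∪ {∅, X} = { {}, {5}, {2, 6}, X }.
Step 1. New:
  {2, 5, 6}  = {2, 6} ∪ {5}
  {1, 3, 4, 5}  = complement {2, 6}
  {1, 2, 3, 4, 6}  = complement {5}
  — 7 sets.
Step 2 adds 1:
  {1, 3, 4}  = complement {2, 5, 6}
  — 8 sets.
Step 3: already closed under ᶜ and ∪.

σ(𝒢) = { {}, {5}, {2, 6}, {1, 3, 4}, {2, 5, 6}, {1, 3, 4, 5}, {1, 2, 3, 4, 6}, X }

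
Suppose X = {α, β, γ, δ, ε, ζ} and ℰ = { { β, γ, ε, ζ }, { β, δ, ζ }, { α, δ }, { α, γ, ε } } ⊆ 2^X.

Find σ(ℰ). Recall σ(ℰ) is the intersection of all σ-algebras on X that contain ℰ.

Begin from { {}, { α, δ }, { α, γ, ε }, { β, δ, ζ }, { β, γ, ε, ζ }, X } (that is, ℰ plus ∅ and X).
Iteration 1 (4 new):
  { α, β, δ, ζ }  = { β, δ, ζ } ∪ { α, δ }
  { α, γ, δ, ε }  = { α, δ } ∪ { α, γ, ε }
  { α, β, γ, ε, ζ }  = { α, γ, ε } ∪ { β, γ, ε, ζ }
  { β, γ, δ, ε, ζ }  = { β, δ, ζ } ∪ { β, γ, ε, ζ }
  (now 10)
Iteration 2 (4 new):
  { α }  = ᶜ of { β, γ, δ, ε, ζ }
  { δ }  = ᶜ of { α, β, γ, ε, ζ }
  { β, ζ }  = ᶜ of { α, γ, δ, ε }
  { γ, ε }  = ᶜ of { α, β, δ, ζ }
  (now 14)
Iteration 3: +2 →
  { α, β, ζ }  = { α } ∪ { β, ζ }
  { γ, δ, ε }  = { γ, ε } ∪ { δ }
  (now 16)
Iteration 4: closed — nothing new.

Therefore σ(ℰ) = { {}, { α }, { δ }, { α, δ }, { β, ζ }, { γ, ε }, { α, β, ζ }, { α, γ, ε }, { β, δ, ζ }, { γ, δ, ε }, { α, β, δ, ζ }, { α, γ, δ, ε }, { β, γ, ε, ζ }, { α, β, γ, ε, ζ }, { β, γ, δ, ε, ζ }, X } (|σ(ℰ)| = 16).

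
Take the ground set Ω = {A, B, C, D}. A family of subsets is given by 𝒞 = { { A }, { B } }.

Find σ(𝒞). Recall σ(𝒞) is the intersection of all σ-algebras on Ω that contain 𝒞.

σ(𝒞) = { {}, { A }, { B }, { A, B }, { C, D }, { A, C, D }, { B, C, D }, Ω }

Trace:
Initial family (4 sets): { {}, { A }, { B }, Ω }.
Round 1. New:
  { A, B }  = { B } ∪ { A }
  { A, C, D }  = { B }ᶜ
  { B, C, D }  = { A }ᶜ
  [7 total]
Round 2: 1 new —
  { C, D }  = { A, B }ᶜ
  [8 total]
Round 3 adds nothing — fixpoint reached.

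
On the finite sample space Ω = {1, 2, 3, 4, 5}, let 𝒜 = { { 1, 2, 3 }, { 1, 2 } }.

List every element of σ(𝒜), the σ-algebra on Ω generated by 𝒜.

Initial family (4 sets): { ∅, { 1, 2 }, { 1, 2, 3 }, Ω }.
Step 1: +2 →
  { 4, 5 }  = { 1, 2, 3 }ᶜ
  { 3, 4, 5 }  = { 1, 2 }ᶜ
Step 2. New:
  { 1, 2, 4, 5 }  = { 4, 5 } ∪ { 1, 2 }
Step 3. New:
  { 3 }  = { 1, 2, 4, 5 }ᶜ
Step 4: already closed under ᶜ and ∪.

|σ(𝒜)| = 8.  σ(𝒜) = { ∅, { 3 }, { 1, 2 }, { 4, 5 }, { 1, 2, 3 }, { 3, 4, 5 }, { 1, 2, 4, 5 }, Ω }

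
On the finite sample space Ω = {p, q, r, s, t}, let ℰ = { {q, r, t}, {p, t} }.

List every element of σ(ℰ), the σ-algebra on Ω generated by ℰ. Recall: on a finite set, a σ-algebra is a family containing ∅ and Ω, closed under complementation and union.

Begin from { {}, {p, t}, {q, r, t}, Ω } (that is, ℰ plus ∅ and Ω).
Pass 1 (3 new):
  {p, s}  = ᶜ of {q, r, t}
  {q, r, s}  = ᶜ of {p, t}
  {p, q, r, t}  = {p, t} ∪ {q, r, t}
Pass 2 (4 new):
  {s}  = ᶜ of {p, q, r, t}
  {p, s, t}  = {p, s} ∪ {p, t}
  {p, q, r, s}  = {q, r, s} ∪ {p, s}
  {q, r, s, t}  = {q, r, t} ∪ {q, r, s}
Pass 3 (3 new):
  {p}  = ᶜ of {q, r, s, t}
  {t}  = ᶜ of {p, q, r, s}
  {q, r}  = ᶜ of {p, s, t}
Pass 4 (2 new):
  {s, t}  = {s} ∪ {t}
  {p, q, r}  = {q, r} ∪ {p}
Pass 5: no new sets; the family is a σ-algebra.

Therefore σ(ℰ) = { {}, {p}, {s}, {t}, {p, s}, {p, t}, {q, r}, {s, t}, {p, q, r}, {p, s, t}, {q, r, s}, {q, r, t}, {p, q, r, s}, {p, q, r, t}, {q, r, s, t}, Ω } (|σ(ℰ)| = 16).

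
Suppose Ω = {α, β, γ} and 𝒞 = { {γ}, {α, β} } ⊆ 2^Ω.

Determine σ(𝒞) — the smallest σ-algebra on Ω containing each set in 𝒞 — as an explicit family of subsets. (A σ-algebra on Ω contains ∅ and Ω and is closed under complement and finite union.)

Answer: σ(𝒞) = { {}, {γ}, {α, β}, Ω }

Derivation:
Take S₀ = 𝒞 ∪ {∅, Ω} = { {}, {γ}, {α, β}, Ω }.
Step 1: no new sets; the family is a σ-algebra.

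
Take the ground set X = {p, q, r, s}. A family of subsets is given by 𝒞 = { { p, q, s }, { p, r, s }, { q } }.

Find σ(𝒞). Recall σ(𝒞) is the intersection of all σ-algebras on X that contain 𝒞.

Answer: σ(𝒞) = { ∅, { q }, { r }, { p, s }, { q, r }, { p, q, s }, { p, r, s }, X }

Trace:
Initial family (5 sets): { ∅, { q }, { p, q, s }, { p, r, s }, X }.
Round 1: +1 →
  { r }  = { p, q, s }ᶜ
  (now 6)
Round 2 adds 1:
  { q, r }  = { r } ∪ { q }
  (now 7)
Round 3 (1 new):
  { p, s }  = { q, r }ᶜ
  (now 8)
Round 4: stable.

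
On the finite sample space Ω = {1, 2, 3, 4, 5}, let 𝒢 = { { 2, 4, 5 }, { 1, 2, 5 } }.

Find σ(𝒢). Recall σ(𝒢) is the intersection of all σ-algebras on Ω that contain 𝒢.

Start: 𝒢 ∪ {∅, Ω} = { {}, { 1, 2, 5 }, { 2, 4, 5 }, Ω }.
Pass 1: 3 new —
  { 1, 3 }  = { 2, 4, 5 }ᶜ
  { 3, 4 }  = { 1, 2, 5 }ᶜ
  { 1, 2, 4, 5 }  = { 1, 2, 5 } ∪ { 2, 4, 5 }
  |family| = 7
Pass 2: +4 →
  { 3 }  = { 1, 2, 4, 5 }ᶜ
  { 1, 3, 4 }  = { 3, 4 } ∪ { 1, 3 }
  { 1, 2, 3, 5 }  = { 1, 2, 5 } ∪ { 1, 3 }
  { 2, 3, 4, 5 }  = { 3, 4 } ∪ { 2, 4, 5 }
  |family| = 11
Pass 3: +3 →
  { 1 }  = { 2, 3, 4, 5 }ᶜ
  { 4 }  = { 1, 2, 3, 5 }ᶜ
  { 2, 5 }  = { 1, 3, 4 }ᶜ
  |family| = 14
Pass 4 (2 new):
  { 1, 4 }  = { 4 } ∪ { 1 }
  { 2, 3, 5 }  = { 3 } ∪ { 2, 5 }
  |family| = 16
Pass 5: stable.

|σ(𝒢)| = 16.  σ(𝒢) = { {}, { 1 }, { 3 }, { 4 }, { 1, 3 }, { 1, 4 }, { 2, 5 }, { 3, 4 }, { 1, 2, 5 }, { 1, 3, 4 }, { 2, 3, 5 }, { 2, 4, 5 }, { 1, 2, 3, 5 }, { 1, 2, 4, 5 }, { 2, 3, 4, 5 }, Ω }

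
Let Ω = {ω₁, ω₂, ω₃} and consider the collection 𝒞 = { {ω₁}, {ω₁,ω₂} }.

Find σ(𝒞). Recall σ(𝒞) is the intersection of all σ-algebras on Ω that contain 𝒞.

σ(𝒞) = { ∅, {ω₁}, {ω₂}, {ω₃}, {ω₁,ω₂}, {ω₁,ω₃}, {ω₂,ω₃}, Ω }

Working:
Begin from { ∅, {ω₁}, {ω₁,ω₂}, Ω } (that is, 𝒞 plus ∅ and Ω).
Step 1: +2 →
  {ω₃}  = ᶜ of {ω₁,ω₂}
  {ω₂,ω₃}  = ᶜ of {ω₁}
  [6 total]
Step 2: +1 →
  {ω₁,ω₃}  = {ω₃} ∪ {ω₁}
  [7 total]
Step 3: +1 →
  {ω₂}  = ᶜ of {ω₁,ω₃}
  [8 total]
Step 4 adds nothing — fixpoint reached.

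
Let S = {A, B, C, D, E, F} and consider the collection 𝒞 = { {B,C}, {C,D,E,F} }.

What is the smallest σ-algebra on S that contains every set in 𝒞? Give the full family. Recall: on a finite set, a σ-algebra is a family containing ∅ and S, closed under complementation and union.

|σ(𝒞)| = 16.  σ(𝒞) = { {}, {A}, {B}, {C}, {A,B}, {A,C}, {B,C}, {A,B,C}, {D,E,F}, {A,D,E,F}, {B,D,E,F}, {C,D,E,F}, {A,B,D,E,F}, {A,C,D,E,F}, {B,C,D,E,F}, S }

Trace:
Start: 𝒞 ∪ {∅, S} = { {}, {B,C}, {C,D,E,F}, S }.
Round 1. New:
  {A,B}  = complement {C,D,E,F}
  {A,D,E,F}  = complement {B,C}
  {B,C,D,E,F}  = {C,D,E,F} ∪ {B,C}
  [7 total]
Round 2 (4 new):
  {A}  = complement {B,C,D,E,F}
  {A,B,C}  = {B,C} ∪ {A,B}
  {A,B,D,E,F}  = {A,B} ∪ {A,D,E,F}
  {A,C,D,E,F}  = {C,D,E,F} ∪ {A,D,E,F}
  [11 total]
Round 3 (3 new):
  {B}  = complement {A,C,D,E,F}
  {C}  = complement {A,B,D,E,F}
  {D,E,F}  = complement {A,B,C}
  [14 total]
Round 4: 2 new —
  {A,C}  = {C} ∪ {A}
  {B,D,E,F}  = {B} ∪ {D,E,F}
  [16 total]
Round 5 adds nothing — fixpoint reached.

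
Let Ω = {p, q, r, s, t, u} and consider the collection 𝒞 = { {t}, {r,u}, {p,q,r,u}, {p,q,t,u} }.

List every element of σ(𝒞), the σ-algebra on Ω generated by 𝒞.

σ(𝒞) (32 sets): { ∅, {r}, {s}, {t}, {u}, {p,q}, {r,s}, {r,t}, {r,u}, {s,t}, {s,u}, {t,u}, {p,q,r}, {p,q,s}, {p,q,t}, {p,q,u}, {r,s,t}, {r,s,u}, {r,t,u}, {s,t,u}, {p,q,r,s}, {p,q,r,t}, {p,q,r,u}, {p,q,s,t}, {p,q,s,u}, {p,q,t,u}, {r,s,t,u}, {p,q,r,s,t}, {p,q,r,s,u}, {p,q,r,t,u}, {p,q,s,t,u}, Ω }

Trace:
Seed the family with 𝒞 together with ∅ and Ω: { ∅, {t}, {r,u}, {p,q,r,u}, {p,q,t,u}, Ω }.
Pass 1: +6 →
  {r,s}  = {p,q,t,u}ᶜ
  {s,t}  = {p,q,r,u}ᶜ
  {r,t,u}  = {r,u} ∪ {t}
  {p,q,s,t}  = {r,u}ᶜ
  {p,q,r,s,u}  = {t}ᶜ
  {p,q,r,t,u}  = {r,u} ∪ {p,q,t,u}
  [12 total]
Pass 2. New:
  {s}  = {p,q,r,t,u}ᶜ
  {p,q,s}  = {r,t,u}ᶜ
  {r,s,t}  = {r,s} ∪ {t}
  {r,s,u}  = {r,s} ∪ {r,u}
  {r,s,t,u}  = {r,s} ∪ {r,t,u}
  {p,q,r,s,t}  = {r,s} ∪ {p,q,s,t}
  {p,q,s,t,u}  = {p,q,s,t} ∪ {p,q,t,u}
  [19 total]
Pass 3 (6 new):
  {r}  = {p,q,s,t,u}ᶜ
  {u}  = {p,q,r,s,t}ᶜ
  {p,q}  = {r,s,t,u}ᶜ
  {p,q,t}  = {r,s,u}ᶜ
  {p,q,u}  = {r,s,t}ᶜ
  {p,q,r,s}  = {r,s} ∪ {p,q,s}
  [25 total]
Pass 4. New:
  {r,t}  = {t} ∪ {r}
  {s,u}  = {u} ∪ {s}
  {t,u}  = {p,q,r,s}ᶜ
  {p,q,r}  = {p,q} ∪ {r}
  {s,t,u}  = {u} ∪ {s,t}
  {p,q,r,t}  = {r} ∪ {p,q,t}
  {p,q,s,u}  = {u} ∪ {p,q,s}
  [32 total]
Pass 5: closed — nothing new.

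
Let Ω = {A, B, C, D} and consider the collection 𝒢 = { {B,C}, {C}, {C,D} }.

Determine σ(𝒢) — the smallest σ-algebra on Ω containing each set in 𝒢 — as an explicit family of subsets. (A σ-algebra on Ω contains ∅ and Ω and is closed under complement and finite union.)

Answer: σ(𝒢) = { ∅, {A}, {B}, {C}, {D}, {A,B}, {A,C}, {A,D}, {B,C}, {B,D}, {C,D}, {A,B,C}, {A,B,D}, {A,C,D}, {B,C,D}, Ω }

Check:
Begin from { ∅, {C}, {B,C}, {C,D}, Ω } (that is, 𝒢 plus ∅ and Ω).
Iteration 1. New:
  {A,B}  = ᶜ of {C,D}
  {A,D}  = ᶜ of {B,C}
  {A,B,D}  = ᶜ of {C}
  {B,C,D}  = {C,D} ∪ {B,C}
  — 9 sets.
Iteration 2 adds 3:
  {A}  = ᶜ of {B,C,D}
  {A,B,C}  = {A,B} ∪ {C}
  {A,C,D}  = {C,D} ∪ {A,D}
  — 12 sets.
Iteration 3 (3 new):
  {B}  = ᶜ of {A,C,D}
  {D}  = ᶜ of {A,B,C}
  {A,C}  = {C} ∪ {A}
  — 15 sets.
Iteration 4 (1 new):
  {B,D}  = ᶜ of {A,C}
  — 16 sets.
Iteration 5: closed — nothing new.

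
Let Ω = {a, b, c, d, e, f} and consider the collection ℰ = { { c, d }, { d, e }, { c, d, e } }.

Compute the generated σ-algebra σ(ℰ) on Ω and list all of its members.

Initial family (5 sets): { {  }, { c, d }, { d, e }, { c, d, e }, Ω }.
Pass 1: 3 new —
  { a, b, f }  = { c, d, e }ᶜ
  { a, b, c, f }  = { d, e }ᶜ
  { a, b, e, f }  = { c, d }ᶜ
  [8 total]
Pass 2. New:
  { a, b, c, d, f }  = { a, b, c, f } ∪ { c, d }
  { a, b, c, e, f }  = { a, b, c, f } ∪ { a, b, e, f }
  { a, b, d, e, f }  = { d, e } ∪ { a, b, f }
  [11 total]
Pass 3: +3 →
  { c }  = { a, b, d, e, f }ᶜ
  { d }  = { a, b, c, e, f }ᶜ
  { e }  = { a, b, c, d, f }ᶜ
  [14 total]
Pass 4 adds 2:
  { c, e }  = { c } ∪ { e }
  { a, b, d, f }  = { d } ∪ { a, b, f }
  [16 total]
After Pass 5 the family is unchanged; done.

Therefore σ(ℰ) = { {  }, { c }, { d }, { e }, { c, d }, { c, e }, { d, e }, { a, b, f }, { c, d, e }, { a, b, c, f }, { a, b, d, f }, { a, b, e, f }, { a, b, c, d, f }, { a, b, c, e, f }, { a, b, d, e, f }, Ω } (|σ(ℰ)| = 16).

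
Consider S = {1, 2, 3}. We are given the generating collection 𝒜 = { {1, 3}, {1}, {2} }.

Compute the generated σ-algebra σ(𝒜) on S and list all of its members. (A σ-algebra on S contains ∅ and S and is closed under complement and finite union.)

Start: 𝒜 ∪ {∅, S} = { ∅, {1}, {2}, {1, 3}, S }.
Step 1 adds 2:
  {1, 2}  = {2} ∪ {1}
  {2, 3}  = {1}ᶜ
  |family| = 7
Step 2: +1 →
  {3}  = {1, 2}ᶜ
  |family| = 8
Step 3: stable.

σ(𝒜) = { ∅, {1}, {2}, {3}, {1, 2}, {1, 3}, {2, 3}, S }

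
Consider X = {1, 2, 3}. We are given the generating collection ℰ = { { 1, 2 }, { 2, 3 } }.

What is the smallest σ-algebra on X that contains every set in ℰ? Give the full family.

Answer: σ(ℰ) = { {  }, { 1 }, { 2 }, { 3 }, { 1, 2 }, { 1, 3 }, { 2, 3 }, X }

Trace:
Begin from { {  }, { 1, 2 }, { 2, 3 }, X } (that is, ℰ plus ∅ and X).
Iteration 1 adds 2:
  { 1 }  = X∖{ 2, 3 }
  { 3 }  = X∖{ 1, 2 }
  — 6 sets.
Iteration 2. New:
  { 1, 3 }  = { 3 } ∪ { 1 }
  — 7 sets.
Iteration 3 adds 1:
  { 2 }  = X∖{ 1, 3 }
  — 8 sets.
Iteration 4: closed — nothing new.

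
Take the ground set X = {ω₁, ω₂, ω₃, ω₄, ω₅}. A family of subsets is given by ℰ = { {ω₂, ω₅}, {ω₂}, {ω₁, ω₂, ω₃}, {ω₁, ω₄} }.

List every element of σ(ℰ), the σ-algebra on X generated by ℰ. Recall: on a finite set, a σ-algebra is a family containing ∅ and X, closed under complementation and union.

Begin from { ∅, {ω₂}, {ω₁, ω₄}, {ω₂, ω₅}, {ω₁, ω₂, ω₃}, X } (that is, ℰ plus ∅ and X).
Pass 1: 8 new —
  {ω₄, ω₅}  = complement {ω₁, ω₂, ω₃}
  {ω₁, ω₂, ω₄}  = {ω₁, ω₄} ∪ {ω₂}
  {ω₁, ω₃, ω₄}  = complement {ω₂, ω₅}
  {ω₂, ω₃, ω₅}  = complement {ω₁, ω₄}
  {ω₁, ω₂, ω₃, ω₄}  = {ω₁, ω₂, ω₃} ∪ {ω₁, ω₄}
  {ω₁, ω₂, ω₃, ω₅}  = {ω₂, ω₅} ∪ {ω₁, ω₂, ω₃}
  {ω₁, ω₂, ω₄, ω₅}  = {ω₂, ω₅} ∪ {ω₁, ω₄}
  {ω₁, ω₃, ω₄, ω₅}  = complement {ω₂}
  (now 14)
Pass 2. New:
  {ω₃}  = complement {ω₁, ω₂, ω₄, ω₅}
  {ω₄}  = complement {ω₁, ω₂, ω₃, ω₅}
  {ω₅}  = complement {ω₁, ω₂, ω₃, ω₄}
  {ω₃, ω₅}  = complement {ω₁, ω₂, ω₄}
  {ω₁, ω₄, ω₅}  = {ω₄, ω₅} ∪ {ω₁, ω₄}
  {ω₂, ω₄, ω₅}  = {ω₂, ω₅} ∪ {ω₄, ω₅}
  {ω₂, ω₃, ω₄, ω₅}  = {ω₄, ω₅} ∪ {ω₂, ω₃, ω₅}
  (now 21)
Pass 3: 6 new —
  {ω₁}  = complement {ω₂, ω₃, ω₄, ω₅}
  {ω₁, ω₃}  = complement {ω₂, ω₄, ω₅}
  {ω₂, ω₃}  = complement {ω₁, ω₄, ω₅}
  {ω₂, ω₄}  = {ω₂} ∪ {ω₄}
  {ω₃, ω₄}  = {ω₃} ∪ {ω₄}
  {ω₃, ω₄, ω₅}  = {ω₄, ω₅} ∪ {ω₃, ω₅}
  (now 27)
Pass 4: +5 →
  {ω₁, ω₂}  = complement {ω₃, ω₄, ω₅}
  {ω₁, ω₅}  = {ω₅} ∪ {ω₁}
  {ω₁, ω₂, ω₅}  = complement {ω₃, ω₄}
  {ω₁, ω₃, ω₅}  = complement {ω₂, ω₄}
  {ω₂, ω₃, ω₄}  = {ω₃, ω₄} ∪ {ω₂}
  (now 32)
Pass 5: already closed under ᶜ and ∪.

Hence σ(ℰ) has 32 members: { ∅, {ω₁}, {ω₂}, {ω₃}, {ω₄}, {ω₅}, {ω₁, ω₂}, {ω₁, ω₃}, {ω₁, ω₄}, {ω₁, ω₅}, {ω₂, ω₃}, {ω₂, ω₄}, {ω₂, ω₅}, {ω₃, ω₄}, {ω₃, ω₅}, {ω₄, ω₅}, {ω₁, ω₂, ω₃}, {ω₁, ω₂, ω₄}, {ω₁, ω₂, ω₅}, {ω₁, ω₃, ω₄}, {ω₁, ω₃, ω₅}, {ω₁, ω₄, ω₅}, {ω₂, ω₃, ω₄}, {ω₂, ω₃, ω₅}, {ω₂, ω₄, ω₅}, {ω₃, ω₄, ω₅}, {ω₁, ω₂, ω₃, ω₄}, {ω₁, ω₂, ω₃, ω₅}, {ω₁, ω₂, ω₄, ω₅}, {ω₁, ω₃, ω₄, ω₅}, {ω₂, ω₃, ω₄, ω₅}, X }.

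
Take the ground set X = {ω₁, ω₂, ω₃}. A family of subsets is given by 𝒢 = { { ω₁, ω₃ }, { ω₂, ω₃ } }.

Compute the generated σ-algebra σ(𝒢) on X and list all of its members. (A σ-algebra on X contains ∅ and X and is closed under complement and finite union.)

Start: 𝒢 ∪ {∅, X} = { {}, { ω₁, ω₃ }, { ω₂, ω₃ }, X }.
Round 1. New:
  { ω₁ }  = complement { ω₂, ω₃ }
  { ω₂ }  = complement { ω₁, ω₃ }
  [6 total]
Round 2 adds 1:
  { ω₁, ω₂ }  = { ω₂ } ∪ { ω₁ }
  [7 total]
Round 3 (1 new):
  { ω₃ }  = complement { ω₁, ω₂ }
  [8 total]
Round 4 adds nothing — fixpoint reached.

Therefore σ(𝒢) = { {}, { ω₁ }, { ω₂ }, { ω₃ }, { ω₁, ω₂ }, { ω₁, ω₃ }, { ω₂, ω₃ }, X } (|σ(𝒢)| = 8).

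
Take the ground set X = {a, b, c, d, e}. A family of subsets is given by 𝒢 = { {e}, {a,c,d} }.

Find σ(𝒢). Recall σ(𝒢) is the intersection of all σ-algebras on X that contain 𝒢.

Answer: σ(𝒢) = { ∅, {b}, {e}, {b,e}, {a,c,d}, {a,b,c,d}, {a,c,d,e}, X }

Working:
Start: 𝒢 ∪ {∅, X} = { ∅, {e}, {a,c,d}, X }.
Iteration 1 adds 3:
  {b,e}  = {a,c,d}ᶜ
  {a,b,c,d}  = {e}ᶜ
  {a,c,d,e}  = {a,c,d} ∪ {e}
  — 7 sets.
Iteration 2. New:
  {b}  = {a,c,d,e}ᶜ
  — 8 sets.
Iteration 3: stable.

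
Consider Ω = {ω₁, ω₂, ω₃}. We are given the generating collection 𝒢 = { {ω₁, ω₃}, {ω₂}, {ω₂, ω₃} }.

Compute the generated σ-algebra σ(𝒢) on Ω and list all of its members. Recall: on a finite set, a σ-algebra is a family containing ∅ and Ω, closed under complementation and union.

Seed the family with 𝒢 together with ∅ and Ω: { {}, {ω₂}, {ω₁, ω₃}, {ω₂, ω₃}, Ω }.
Round 1. New:
  {ω₁}  = ᶜ of {ω₂, ω₃}
Round 2. New:
  {ω₁, ω₂}  = {ω₂} ∪ {ω₁}
Round 3. New:
  {ω₃}  = ᶜ of {ω₁, ω₂}
Round 4: no new sets; the family is a σ-algebra.

|σ(𝒢)| = 8.  σ(𝒢) = { {}, {ω₁}, {ω₂}, {ω₃}, {ω₁, ω₂}, {ω₁, ω₃}, {ω₂, ω₃}, Ω }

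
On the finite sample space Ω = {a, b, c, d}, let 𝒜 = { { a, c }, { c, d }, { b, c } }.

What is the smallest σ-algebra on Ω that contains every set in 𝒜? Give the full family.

σ(𝒜) = { {}, { a }, { b }, { c }, { d }, { a, b }, { a, c }, { a, d }, { b, c }, { b, d }, { c, d }, { a, b, c }, { a, b, d }, { a, c, d }, { b, c, d }, Ω }

Trace:
Begin from { {}, { a, c }, { b, c }, { c, d }, Ω } (that is, 𝒜 plus ∅ and Ω).
Pass 1. New:
  { a, b }  = ᶜ of { c, d }
  { a, d }  = ᶜ of { b, c }
  { b, d }  = ᶜ of { a, c }
  { a, b, c }  = { b, c } ∪ { a, c }
  { a, c, d }  = { c, d } ∪ { a, c }
  { b, c, d }  = { c, d } ∪ { b, c }
  — 11 sets.
Pass 2. New:
  { a }  = ᶜ of { b, c, d }
  { b }  = ᶜ of { a, c, d }
  { d }  = ᶜ of { a, b, c }
  { a, b, d }  = { a, b } ∪ { a, d }
  — 15 sets.
Pass 3 adds 1:
  { c }  = ᶜ of { a, b, d }
  — 16 sets.
Pass 4 adds nothing — fixpoint reached.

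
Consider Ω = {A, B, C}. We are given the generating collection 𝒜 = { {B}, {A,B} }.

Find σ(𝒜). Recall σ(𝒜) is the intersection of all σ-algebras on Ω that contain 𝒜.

σ(𝒜) (8 sets): { {}, {A}, {B}, {C}, {A,B}, {A,C}, {B,C}, Ω }

Trace:
Begin from { {}, {B}, {A,B}, Ω } (that is, 𝒜 plus ∅ and Ω).
Step 1: 2 new —
  {C}  = {A,B}ᶜ
  {A,C}  = {B}ᶜ
Step 2: +1 →
  {B,C}  = {C} ∪ {B}
Step 3 (1 new):
  {A}  = {B,C}ᶜ
Step 4: already closed under ᶜ and ∪.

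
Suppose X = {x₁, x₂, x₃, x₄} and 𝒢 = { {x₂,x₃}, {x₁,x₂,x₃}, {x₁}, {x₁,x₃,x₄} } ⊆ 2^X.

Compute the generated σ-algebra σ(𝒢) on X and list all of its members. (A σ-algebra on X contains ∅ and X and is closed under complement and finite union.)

Begin from { {}, {x₁}, {x₂,x₃}, {x₁,x₂,x₃}, {x₁,x₃,x₄}, X } (that is, 𝒢 plus ∅ and X).
Iteration 1. New:
  {x₂}  = {x₁,x₃,x₄}ᶜ
  {x₄}  = {x₁,x₂,x₃}ᶜ
  {x₁,x₄}  = {x₂,x₃}ᶜ
  {x₂,x₃,x₄}  = {x₁}ᶜ
  [10 total]
Iteration 2 adds 3:
  {x₁,x₂}  = {x₂} ∪ {x₁}
  {x₂,x₄}  = {x₂} ∪ {x₄}
  {x₁,x₂,x₄}  = {x₂} ∪ {x₁,x₄}
  [13 total]
Iteration 3. New:
  {x₃}  = {x₁,x₂,x₄}ᶜ
  {x₁,x₃}  = {x₂,x₄}ᶜ
  {x₃,x₄}  = {x₁,x₂}ᶜ
  [16 total]
Iteration 4: stable.

|σ(𝒢)| = 16.  σ(𝒢) = { {}, {x₁}, {x₂}, {x₃}, {x₄}, {x₁,x₂}, {x₁,x₃}, {x₁,x₄}, {x₂,x₃}, {x₂,x₄}, {x₃,x₄}, {x₁,x₂,x₃}, {x₁,x₂,x₄}, {x₁,x₃,x₄}, {x₂,x₃,x₄}, X }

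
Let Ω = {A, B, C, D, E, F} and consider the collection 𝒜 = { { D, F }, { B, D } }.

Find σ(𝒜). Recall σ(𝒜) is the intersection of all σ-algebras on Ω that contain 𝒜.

Start: 𝒜 ∪ {∅, Ω} = { ∅, { B, D }, { D, F }, Ω }.
Iteration 1 (3 new):
  { B, D, F }  = { B, D } ∪ { D, F }
  { A, B, C, E }  = Ω∖{ D, F }
  { A, C, E, F }  = Ω∖{ B, D }
Iteration 2: +4 →
  { A, C, E }  = Ω∖{ B, D, F }
  { A, B, C, D, E }  = { A, B, C, E } ∪ { B, D }
  { A, B, C, E, F }  = { A, C, E, F } ∪ { A, B, C, E }
  { A, C, D, E, F }  = { A, C, E, F } ∪ { D, F }
Iteration 3: +3 →
  { B }  = Ω∖{ A, C, D, E, F }
  { D }  = Ω∖{ A, B, C, E, F }
  { F }  = Ω∖{ A, B, C, D, E }
Iteration 4. New:
  { B, F }  = { B } ∪ { F }
  { A, C, D, E }  = { D } ∪ { A, C, E }
Iteration 5: closed — nothing new.

σ(𝒜) = { ∅, { B }, { D }, { F }, { B, D }, { B, F }, { D, F }, { A, C, E }, { B, D, F }, { A, B, C, E }, { A, C, D, E }, { A, C, E, F }, { A, B, C, D, E }, { A, B, C, E, F }, { A, C, D, E, F }, Ω }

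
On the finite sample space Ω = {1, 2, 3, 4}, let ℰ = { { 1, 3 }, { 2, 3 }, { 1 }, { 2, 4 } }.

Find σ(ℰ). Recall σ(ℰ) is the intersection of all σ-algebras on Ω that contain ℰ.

|σ(ℰ)| = 16.  σ(ℰ) = { ∅, { 1 }, { 2 }, { 3 }, { 4 }, { 1, 2 }, { 1, 3 }, { 1, 4 }, { 2, 3 }, { 2, 4 }, { 3, 4 }, { 1, 2, 3 }, { 1, 2, 4 }, { 1, 3, 4 }, { 2, 3, 4 }, Ω }

Check:
Begin from { ∅, { 1 }, { 1, 3 }, { 2, 3 }, { 2, 4 }, Ω } (that is, ℰ plus ∅ and Ω).
Step 1: 4 new —
  { 1, 4 }  = ᶜ of { 2, 3 }
  { 1, 2, 3 }  = { 2, 3 } ∪ { 1, 3 }
  { 1, 2, 4 }  = { 2, 4 } ∪ { 1 }
  { 2, 3, 4 }  = ᶜ of { 1 }
Step 2. New:
  { 3 }  = ᶜ of { 1, 2, 4 }
  { 4 }  = ᶜ of { 1, 2, 3 }
  { 1, 3, 4 }  = { 1, 4 } ∪ { 1, 3 }
Step 3 (2 new):
  { 2 }  = ᶜ of { 1, 3, 4 }
  { 3, 4 }  = { 3 } ∪ { 4 }
Step 4: 1 new —
  { 1, 2 }  = ᶜ of { 3, 4 }
Step 5: already closed under ᶜ and ∪.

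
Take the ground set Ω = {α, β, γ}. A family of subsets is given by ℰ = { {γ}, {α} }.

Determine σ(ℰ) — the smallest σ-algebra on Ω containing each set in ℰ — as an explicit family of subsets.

|σ(ℰ)| = 8.  σ(ℰ) = { ∅, {α}, {β}, {γ}, {α,β}, {α,γ}, {β,γ}, Ω }

Working:
Initial family (4 sets): { ∅, {α}, {γ}, Ω }.
Pass 1: 3 new —
  {α,β}  = complement {γ}
  {α,γ}  = {γ} ∪ {α}
  {β,γ}  = complement {α}
Pass 2 (1 new):
  {β}  = complement {α,γ}
Pass 3: stable.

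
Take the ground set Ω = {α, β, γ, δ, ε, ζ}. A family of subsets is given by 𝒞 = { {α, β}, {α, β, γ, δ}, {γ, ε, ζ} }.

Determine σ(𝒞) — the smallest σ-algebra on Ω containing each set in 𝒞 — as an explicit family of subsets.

σ(𝒞) (16 sets): { {}, {γ}, {δ}, {α, β}, {γ, δ}, {ε, ζ}, {α, β, γ}, {α, β, δ}, {γ, ε, ζ}, {δ, ε, ζ}, {α, β, γ, δ}, {α, β, ε, ζ}, {γ, δ, ε, ζ}, {α, β, γ, ε, ζ}, {α, β, δ, ε, ζ}, Ω }

Check:
Start: 𝒞 ∪ {∅, Ω} = { {}, {α, β}, {γ, ε, ζ}, {α, β, γ, δ}, Ω }.
Iteration 1 (4 new):
  {ε, ζ}  = {α, β, γ, δ}ᶜ
  {α, β, δ}  = {γ, ε, ζ}ᶜ
  {γ, δ, ε, ζ}  = {α, β}ᶜ
  {α, β, γ, ε, ζ}  = {α, β} ∪ {γ, ε, ζ}
  |family| = 9
Iteration 2: 3 new —
  {δ}  = {α, β, γ, ε, ζ}ᶜ
  {α, β, ε, ζ}  = {ε, ζ} ∪ {α, β}
  {α, β, δ, ε, ζ}  = {ε, ζ} ∪ {α, β, δ}
  |family| = 12
Iteration 3: 3 new —
  {γ}  = {α, β, δ, ε, ζ}ᶜ
  {γ, δ}  = {α, β, ε, ζ}ᶜ
  {δ, ε, ζ}  = {ε, ζ} ∪ {δ}
  |family| = 15
Iteration 4 adds 1:
  {α, β, γ}  = {δ, ε, ζ}ᶜ
  |family| = 16
Iteration 5: stable.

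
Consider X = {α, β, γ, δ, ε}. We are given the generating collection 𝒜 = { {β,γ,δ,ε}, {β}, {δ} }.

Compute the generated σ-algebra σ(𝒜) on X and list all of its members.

σ(𝒜) (16 sets): { ∅, {α}, {β}, {δ}, {α,β}, {α,δ}, {β,δ}, {γ,ε}, {α,β,δ}, {α,γ,ε}, {β,γ,ε}, {γ,δ,ε}, {α,β,γ,ε}, {α,γ,δ,ε}, {β,γ,δ,ε}, X }

Trace:
Initial family (5 sets): { ∅, {β}, {δ}, {β,γ,δ,ε}, X }.
Pass 1 (4 new):
  {α}  = X∖{β,γ,δ,ε}
  {β,δ}  = {δ} ∪ {β}
  {α,β,γ,ε}  = X∖{δ}
  {α,γ,δ,ε}  = X∖{β}
  [9 total]
Pass 2: +4 →
  {α,β}  = {β} ∪ {α}
  {α,δ}  = {δ} ∪ {α}
  {α,β,δ}  = {β,δ} ∪ {α}
  {α,γ,ε}  = X∖{β,δ}
  [13 total]
Pass 3. New:
  {γ,ε}  = X∖{α,β,δ}
  {β,γ,ε}  = X∖{α,δ}
  {γ,δ,ε}  = X∖{α,β}
  [16 total]
Pass 4: no new sets; the family is a σ-algebra.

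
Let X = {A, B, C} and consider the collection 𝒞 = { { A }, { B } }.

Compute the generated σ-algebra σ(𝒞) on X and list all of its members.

|σ(𝒞)| = 8.  σ(𝒞) = { ∅, { A }, { B }, { C }, { A, B }, { A, C }, { B, C }, X }

Derivation:
Take S₀ = 𝒞 ∪ {∅, X} = { ∅, { A }, { B }, X }.
Step 1: +3 →
  { A, B }  = { A } ∪ { B }
  { A, C }  = ᶜ of { B }
  { B, C }  = ᶜ of { A }
  — 7 sets.
Step 2 adds 1:
  { C }  = ᶜ of { A, B }
  — 8 sets.
Step 3: no new sets; the family is a σ-algebra.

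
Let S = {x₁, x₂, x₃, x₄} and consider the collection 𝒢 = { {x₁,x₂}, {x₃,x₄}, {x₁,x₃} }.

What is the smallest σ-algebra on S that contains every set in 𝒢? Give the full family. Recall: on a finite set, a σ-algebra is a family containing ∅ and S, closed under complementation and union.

Answer: σ(𝒢) = { ∅, {x₁}, {x₂}, {x₃}, {x₄}, {x₁,x₂}, {x₁,x₃}, {x₁,x₄}, {x₂,x₃}, {x₂,x₄}, {x₃,x₄}, {x₁,x₂,x₃}, {x₁,x₂,x₄}, {x₁,x₃,x₄}, {x₂,x₃,x₄}, S }

Working:
Seed the family with 𝒢 together with ∅ and S: { ∅, {x₁,x₂}, {x₁,x₃}, {x₃,x₄}, S }.
Pass 1 adds 3:
  {x₂,x₄}  = S∖{x₁,x₃}
  {x₁,x₂,x₃}  = {x₁,x₂} ∪ {x₁,x₃}
  {x₁,x₃,x₄}  = {x₃,x₄} ∪ {x₁,x₃}
  — 8 sets.
Pass 2: 4 new —
  {x₂}  = S∖{x₁,x₃,x₄}
  {x₄}  = S∖{x₁,x₂,x₃}
  {x₁,x₂,x₄}  = {x₁,x₂} ∪ {x₂,x₄}
  {x₂,x₃,x₄}  = {x₃,x₄} ∪ {x₂,x₄}
  — 12 sets.
Pass 3 (2 new):
  {x₁}  = S∖{x₂,x₃,x₄}
  {x₃}  = S∖{x₁,x₂,x₄}
  — 14 sets.
Pass 4. New:
  {x₁,x₄}  = {x₄} ∪ {x₁}
  {x₂,x₃}  = {x₃} ∪ {x₂}
  — 16 sets.
Pass 5: already closed under ᶜ and ∪.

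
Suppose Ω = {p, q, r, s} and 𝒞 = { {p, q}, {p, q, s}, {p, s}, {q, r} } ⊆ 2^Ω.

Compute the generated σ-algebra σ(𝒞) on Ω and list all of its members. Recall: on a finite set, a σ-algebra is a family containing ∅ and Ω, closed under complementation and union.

σ(𝒞) (16 sets): { {}, {p}, {q}, {r}, {s}, {p, q}, {p, r}, {p, s}, {q, r}, {q, s}, {r, s}, {p, q, r}, {p, q, s}, {p, r, s}, {q, r, s}, Ω }

Working:
Seed the family with 𝒞 together with ∅ and Ω: { {}, {p, q}, {p, s}, {q, r}, {p, q, s}, Ω }.
Iteration 1: 3 new —
  {r}  = {p, q, s}ᶜ
  {r, s}  = {p, q}ᶜ
  {p, q, r}  = {q, r} ∪ {p, q}
  (now 9)
Iteration 2. New:
  {s}  = {p, q, r}ᶜ
  {p, r, s}  = {r, s} ∪ {p, s}
  {q, r, s}  = {r, s} ∪ {q, r}
  (now 12)
Iteration 3. New:
  {p}  = {q, r, s}ᶜ
  {q}  = {p, r, s}ᶜ
  (now 14)
Iteration 4: +2 →
  {p, r}  = {r} ∪ {p}
  {q, s}  = {s} ∪ {q}
  (now 16)
Iteration 5: already closed under ᶜ and ∪.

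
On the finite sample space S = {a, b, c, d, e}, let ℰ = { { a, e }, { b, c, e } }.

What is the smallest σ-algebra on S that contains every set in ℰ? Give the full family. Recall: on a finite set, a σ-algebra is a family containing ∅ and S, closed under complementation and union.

Begin from { ∅, { a, e }, { b, c, e }, S } (that is, ℰ plus ∅ and S).
Step 1: 3 new —
  { a, d }  = S∖{ b, c, e }
  { b, c, d }  = S∖{ a, e }
  { a, b, c, e }  = { a, e } ∪ { b, c, e }
  — 7 sets.
Step 2. New:
  { d }  = S∖{ a, b, c, e }
  { a, d, e }  = { a, d } ∪ { a, e }
  { a, b, c, d }  = { b, c, d } ∪ { a, d }
  { b, c, d, e }  = { b, c, e } ∪ { b, c, d }
  — 11 sets.
Step 3: 3 new —
  { a }  = S∖{ b, c, d, e }
  { e }  = S∖{ a, b, c, d }
  { b, c }  = S∖{ a, d, e }
  — 14 sets.
Step 4 (2 new):
  { d, e }  = { d } ∪ { e }
  { a, b, c }  = { b, c } ∪ { a }
  — 16 sets.
Step 5: no new sets; the family is a σ-algebra.

Hence σ(ℰ) has 16 members: { ∅, { a }, { d }, { e }, { a, d }, { a, e }, { b, c }, { d, e }, { a, b, c }, { a, d, e }, { b, c, d }, { b, c, e }, { a, b, c, d }, { a, b, c, e }, { b, c, d, e }, S }.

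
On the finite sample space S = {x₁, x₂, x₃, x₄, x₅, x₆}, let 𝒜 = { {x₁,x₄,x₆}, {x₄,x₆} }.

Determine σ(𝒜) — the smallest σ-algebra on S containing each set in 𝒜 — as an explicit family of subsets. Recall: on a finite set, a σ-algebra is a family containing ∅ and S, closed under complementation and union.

Answer: σ(𝒜) = { ∅, {x₁}, {x₄,x₆}, {x₁,x₄,x₆}, {x₂,x₃,x₅}, {x₁,x₂,x₃,x₅}, {x₂,x₃,x₄,x₅,x₆}, S }

Trace:
Begin from { ∅, {x₄,x₆}, {x₁,x₄,x₆}, S } (that is, 𝒜 plus ∅ and S).
Iteration 1 adds 2:
  {x₂,x₃,x₅}  = complement {x₁,x₄,x₆}
  {x₁,x₂,x₃,x₅}  = complement {x₄,x₆}
  [6 total]
Iteration 2. New:
  {x₂,x₃,x₄,x₅,x₆}  = {x₂,x₃,x₅} ∪ {x₄,x₆}
  [7 total]
Iteration 3 adds 1:
  {x₁}  = complement {x₂,x₃,x₄,x₅,x₆}
  [8 total]
Iteration 4 adds nothing — fixpoint reached.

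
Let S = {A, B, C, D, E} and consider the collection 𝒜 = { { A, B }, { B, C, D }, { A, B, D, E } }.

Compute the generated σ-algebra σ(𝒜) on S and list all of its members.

σ(𝒜) (32 sets): { {}, { A }, { B }, { C }, { D }, { E }, { A, B }, { A, C }, { A, D }, { A, E }, { B, C }, { B, D }, { B, E }, { C, D }, { C, E }, { D, E }, { A, B, C }, { A, B, D }, { A, B, E }, { A, C, D }, { A, C, E }, { A, D, E }, { B, C, D }, { B, C, E }, { B, D, E }, { C, D, E }, { A, B, C, D }, { A, B, C, E }, { A, B, D, E }, { A, C, D, E }, { B, C, D, E }, S }

Working:
Start: 𝒜 ∪ {∅, S} = { {}, { A, B }, { B, C, D }, { A, B, D, E }, S }.
Iteration 1 adds 4:
  { C }  = complement { A, B, D, E }
  { A, E }  = complement { B, C, D }
  { C, D, E }  = complement { A, B }
  { A, B, C, D }  = { B, C, D } ∪ { A, B }
  — 9 sets.
Iteration 2 adds 6:
  { E }  = complement { A, B, C, D }
  { A, B, C }  = { A, B } ∪ { C }
  { A, B, E }  = { A, B } ∪ { A, E }
  { A, C, E }  = { C } ∪ { A, E }
  { A, C, D, E }  = { C, D, E } ∪ { A, E }
  { B, C, D, E }  = { C, D, E } ∪ { B, C, D }
  — 15 sets.
Iteration 3: 7 new —
  { A }  = complement { B, C, D, E }
  { B }  = complement { A, C, D, E }
  { B, D }  = complement { A, C, E }
  { C, D }  = complement { A, B, E }
  { C, E }  = { C } ∪ { E }
  { D, E }  = complement { A, B, C }
  { A, B, C, E }  = { C } ∪ { A, B, E }
  — 22 sets.
Iteration 4: +9 →
  { D }  = complement { A, B, C, E }
  { A, C }  = { C } ∪ { A }
  { B, C }  = { B } ∪ { C }
  { B, E }  = { B } ∪ { E }
  { A, B, D }  = complement { C, E }
  { A, C, D }  = { C, D } ∪ { A }
  { A, D, E }  = { D, E } ∪ { A, E }
  { B, C, E }  = { B } ∪ { C, E }
  { B, D, E }  = { B } ∪ { D, E }
  — 31 sets.
Iteration 5 (1 new):
  { A, D }  = complement { B, C, E }
  — 32 sets.
After Iteration 6 the family is unchanged; done.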